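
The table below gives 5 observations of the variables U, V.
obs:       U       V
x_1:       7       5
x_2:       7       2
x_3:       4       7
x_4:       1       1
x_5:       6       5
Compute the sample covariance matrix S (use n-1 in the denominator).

Step 1 — column means:
  mean(U) = (7 + 7 + 4 + 1 + 6) / 5 = 25/5 = 5
  mean(V) = (5 + 2 + 7 + 1 + 5) / 5 = 20/5 = 4

Step 2 — sample covariance S[i,j] = (1/(n-1)) · Σ_k (x_{k,i} - mean_i) · (x_{k,j} - mean_j), with n-1 = 4.
  S[U,U] = ((2)·(2) + (2)·(2) + (-1)·(-1) + (-4)·(-4) + (1)·(1)) / 4 = 26/4 = 6.5
  S[U,V] = ((2)·(1) + (2)·(-2) + (-1)·(3) + (-4)·(-3) + (1)·(1)) / 4 = 8/4 = 2
  S[V,V] = ((1)·(1) + (-2)·(-2) + (3)·(3) + (-3)·(-3) + (1)·(1)) / 4 = 24/4 = 6

S is symmetric (S[j,i] = S[i,j]). Assembling:

S = [[6.5, 2],
 [2, 6]]


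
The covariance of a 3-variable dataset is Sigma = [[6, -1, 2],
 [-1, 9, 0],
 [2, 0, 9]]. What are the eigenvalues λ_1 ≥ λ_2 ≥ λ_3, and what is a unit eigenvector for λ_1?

Step 1 — characteristic polynomial p(λ) = det(λI - Sigma) = λ³ - tr·λ² + c_1·λ - det, where tr = trace, c_1 = sum of the principal 2×2 minors, det = det(Sigma):
  tr = 6 + 9 + 9 = 24,
  c_1 = (6·9 - (-1)²) + (6·9 - (2)²) + (9·9 - (0)²) = 53 + 50 + 81 = 184,
  det = 6·(9·9 - (0)²) - (-1)·((-1)·9 - (0)·(2)) + (2)·((-1)·(0) - 9·(2)) = 6·(81) - (-1)·(-9) + (2)·(-18) = 441.
  So p(λ) = λ³ - 24λ² + 184λ - 441.
Step 2 — look for an integer root (rational root theorem: any rational root is an integer divisor of 441). Testing λ = 9:
  p(9) = 729 - 1944 + 1656 - 441 = 0  ✓
  Dividing out (λ - 9): p(λ) = (λ - 9)(λ² - 15λ + 49).
Step 3 — remaining eigenvalues from the quadratic λ² - 15λ + 49 = 0:
  Δ = 15² - 4·49 = 225 - 196 = 29,  λ = (15 ± √29)/2 = (15 ± 5.3852)/2 ≈ 10.1926 or 4.8074.
  Sorted: λ_1 = 10.1926,  λ_2 = 9,  λ_3 = 4.8074  (check: sum = 24 = tr ✓).

Step 4 — unit eigenvector for λ_1 ≈ 10.1926: v spans the null space of (Sigma - λ_1 I), whose rows are
  r_1 = (-4.1926, -1, 2),  r_2 = (-1, -1.1926, 0),  r_3 = (2, 0, -1.1926).
  v is orthogonal to every row, so take v ∝ r_1 × r_2 = ((-1)·(0) - (2)·(-1.1926), (2)·(-1) - (-4.1926)·(0), (-4.1926)·(-1.1926) - (-1)·(-1)) ≈ (2.3852, -2, 4).
  Let u = (2.3852, -2, 4).
  ||u|| = √((2.3852)² + (-2)² + (4)²) = √(25.689) ≈ 5.0684,  v_1 = u/||u|| ≈ (0.4706, -0.3946, 0.7892) (||v_1|| = 1).

λ_1 = 10.1926,  λ_2 = 9,  λ_3 = 4.8074;  v_1 ≈ (0.4706, -0.3946, 0.7892)


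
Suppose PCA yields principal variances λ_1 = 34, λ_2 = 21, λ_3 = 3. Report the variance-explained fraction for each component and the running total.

Step 1 — total variance = trace(Sigma) = Σ λ_i = 34 + 21 + 3 = 58.

Step 2 — fraction explained by component i = λ_i / Σ λ:
  PC1: 34/58 = 0.5862
  PC2: 21/58 = 0.3621
  PC3: 3/58 = 0.0517

Step 3 — cumulative fraction after k components = (λ_1 + ... + λ_k) / Σ λ:
  k = 1: 34/58 = 0.5862
  k = 2: (34 + 21)/58 = 55/58 = 0.9483
  k = 3: (34 + 21 + 3)/58 = 58/58 = 1

Summary (fraction, with percent):

explained: PC1 0.5862 (58.62%), PC2 0.3621 (36.21%), PC3 0.0517 (5.17%);  cumulative: 0.5862, 0.9483, 1


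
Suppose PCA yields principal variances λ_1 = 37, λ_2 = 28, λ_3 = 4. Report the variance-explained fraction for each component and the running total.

Step 1 — total variance = trace(Sigma) = Σ λ_i = 37 + 28 + 4 = 69.

Step 2 — fraction explained by component i = λ_i / Σ λ:
  PC1: 37/69 = 0.5362
  PC2: 28/69 = 0.4058
  PC3: 4/69 = 0.058

Step 3 — cumulative fraction after k components = (λ_1 + ... + λ_k) / Σ λ:
  k = 1: 37/69 = 0.5362
  k = 2: (37 + 28)/69 = 65/69 = 0.942
  k = 3: (37 + 28 + 4)/69 = 69/69 = 1

Summary (fraction, with percent):

explained: PC1 0.5362 (53.62%), PC2 0.4058 (40.58%), PC3 0.058 (5.8%);  cumulative: 0.5362, 0.942, 1


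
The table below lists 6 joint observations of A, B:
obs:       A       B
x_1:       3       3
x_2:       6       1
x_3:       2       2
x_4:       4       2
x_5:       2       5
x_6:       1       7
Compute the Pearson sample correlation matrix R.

Step 1 — column means:
  mean(A) = (3 + 6 + 2 + 4 + 2 + 1) / 6 = 18/6 = 3
  mean(B) = (3 + 1 + 2 + 2 + 5 + 7) / 6 = 20/6 = 3.3333

Step 2 — sample variances and covariances s[i,j] = (1/(n-1)) · Σ_k (x_{k,i} - mean_i) · (x_{k,j} - mean_j), with n-1 = 5:
  s[A,A] = ((0)·(0) + (3)·(3) + (-1)·(-1) + (1)·(1) + (-1)·(-1) + (-2)·(-2)) / 5 = 16/5 = 3.2
  s[A,B] = ((0)·(-0.3333) + (3)·(-2.3333) + (-1)·(-1.3333) + (1)·(-1.3333) + (-1)·(1.6667) + (-2)·(3.6667)) / 5 = -16/5 = -3.2
  s[B,B] = ((-0.3333)·(-0.3333) + (-2.3333)·(-2.3333) + (-1.3333)·(-1.3333) + (-1.3333)·(-1.3333) + (1.6667)·(1.6667) + (3.6667)·(3.6667)) / 5 = 25.3333/5 = 5.0667
  Sample standard deviations s_i = √(s[i,i]):
  s(A) = √(3.2) = 1.7889
  s(B) = √(5.0667) = 2.2509

Step 3 — r_{ij} = s_{ij} / (s_i · s_j):
  r[A,A] = 1 (diagonal).
  r[A,B] = -3.2 / (1.7889 · 2.2509) = -3.2 / 4.0266 = -0.7947
  r[B,B] = 1 (diagonal).

R is symmetric with unit diagonal. Assembling:

R = [[1, -0.7947],
 [-0.7947, 1]]


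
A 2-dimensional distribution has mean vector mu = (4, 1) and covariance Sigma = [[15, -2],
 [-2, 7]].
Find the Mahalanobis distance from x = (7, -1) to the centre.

Step 1 — centre the observation: (x - mu) = (3, -2).

Step 2 — invert Sigma. det(Sigma) = 15·7 - (-2)² = 101.
  Sigma^{-1} = (1/det) · [[d, -b], [-b, a]] = [[0.0693, 0.0198],
 [0.0198, 0.1485]].

Step 3 — form the quadratic (x - mu)^T · Sigma^{-1} · (x - mu):
  Sigma^{-1} · (x - mu) = (0.1683, -0.2376).
  (x - mu)^T · [Sigma^{-1} · (x - mu)] = (3)·(0.1683) + (-2)·(-0.2376) = 0.9802.

Step 4 — take square root: d = √(0.9802) ≈ 0.99.

d(x, mu) = √(0.9802) ≈ 0.99


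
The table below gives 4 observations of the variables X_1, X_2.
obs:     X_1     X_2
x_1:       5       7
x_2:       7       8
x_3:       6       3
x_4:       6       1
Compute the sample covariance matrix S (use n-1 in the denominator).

Step 1 — column means:
  mean(X_1) = (5 + 7 + 6 + 6) / 4 = 24/4 = 6
  mean(X_2) = (7 + 8 + 3 + 1) / 4 = 19/4 = 4.75

Step 2 — sample covariance S[i,j] = (1/(n-1)) · Σ_k (x_{k,i} - mean_i) · (x_{k,j} - mean_j), with n-1 = 3.
  S[X_1,X_1] = ((-1)·(-1) + (1)·(1) + (0)·(0) + (0)·(0)) / 3 = 2/3 = 0.6667
  S[X_1,X_2] = ((-1)·(2.25) + (1)·(3.25) + (0)·(-1.75) + (0)·(-3.75)) / 3 = 1/3 = 0.3333
  S[X_2,X_2] = ((2.25)·(2.25) + (3.25)·(3.25) + (-1.75)·(-1.75) + (-3.75)·(-3.75)) / 3 = 32.75/3 = 10.9167

S is symmetric (S[j,i] = S[i,j]). Assembling:

S = [[0.6667, 0.3333],
 [0.3333, 10.9167]]


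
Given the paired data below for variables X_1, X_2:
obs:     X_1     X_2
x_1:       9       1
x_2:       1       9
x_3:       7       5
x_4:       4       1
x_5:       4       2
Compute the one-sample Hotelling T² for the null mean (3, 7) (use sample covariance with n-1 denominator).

Step 1 — sample mean vector:
  mean(X_1) = (9 + 1 + 7 + 4 + 4) / 5 = 25/5 = 5
  mean(X_2) = (1 + 9 + 5 + 1 + 2) / 5 = 18/5 = 3.6
  x̄ = (5, 3.6),  deviation x̄ - mu_0 = (5, 3.6) - (3, 7) = (2, -3.4).

Step 2 — sample covariance matrix, S[i,j] = (1/(n-1)) · Σ_k (x_{k,i} - mean_i) · (x_{k,j} - mean_j), divisor n-1 = 4:
  S[X_1,X_1] = ((4)·(4) + (-4)·(-4) + (2)·(2) + (-1)·(-1) + (-1)·(-1)) / 4 = 38/4 = 9.5
  S[X_1,X_2] = ((4)·(-2.6) + (-4)·(5.4) + (2)·(1.4) + (-1)·(-2.6) + (-1)·(-1.6)) / 4 = -25/4 = -6.25
  S[X_2,X_2] = ((-2.6)·(-2.6) + (5.4)·(5.4) + (1.4)·(1.4) + (-2.6)·(-2.6) + (-1.6)·(-1.6)) / 4 = 47.2/4 = 11.8
  S = [[9.5, -6.25],
 [-6.25, 11.8]].

Step 3 — invert S. det(S) = 9.5·11.8 - (-6.25)² = 73.0375.
  S^{-1} = (1/det) · [[d, -b], [-b, a]] = [[0.1616, 0.0856],
 [0.0856, 0.1301]].

Step 4 — quadratic form (x̄ - mu_0)^T · S^{-1} · (x̄ - mu_0):
  S^{-1} · (x̄ - mu_0) = (0.0322, -0.2711),
  (x̄ - mu_0)^T · [...] = (2)·(0.0322) + (-3.4)·(-0.2711) = 0.9861.

Step 5 — scale by n: T² = 5 · 0.9861 = 4.9303.

T² ≈ 4.9303


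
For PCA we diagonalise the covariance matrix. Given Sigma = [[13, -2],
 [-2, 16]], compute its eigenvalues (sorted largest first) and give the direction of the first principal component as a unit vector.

Step 1 — characteristic polynomial of 2×2 Sigma:
  det(Sigma - λI) = λ² - trace · λ + det = 0.
  trace = 13 + 16 = 29, det = 13·16 - (-2)² = 204.
Step 2 — discriminant:
  Δ = trace² - 4·det = 841 - 816 = 25.
Step 3 — eigenvalues:
  λ = (trace ± √Δ)/2 = (29 ± 5)/2,
  λ_1 = 17,  λ_2 = 12.

Step 4 — unit eigenvector for λ_1: solve (Sigma - λ_1 I)v = 0. First row:
  (13 - 17)·v_x + (-2)·v_y = 0, i.e. (-4)·v_x + (-2)·v_y = 0,
  so v ∝ (b, λ_1 - a) = (-2, 4); multiply by -1 so the first entry is positive: u = (2, -4).
  ||u|| = √((2)² + (-4)²) = √(20) ≈ 4.4721,
  v_1 = u/||u|| ≈ (0.4472, -0.8944) (||v_1|| = 1).

λ_1 = 17,  λ_2 = 12;  v_1 ≈ (0.4472, -0.8944)


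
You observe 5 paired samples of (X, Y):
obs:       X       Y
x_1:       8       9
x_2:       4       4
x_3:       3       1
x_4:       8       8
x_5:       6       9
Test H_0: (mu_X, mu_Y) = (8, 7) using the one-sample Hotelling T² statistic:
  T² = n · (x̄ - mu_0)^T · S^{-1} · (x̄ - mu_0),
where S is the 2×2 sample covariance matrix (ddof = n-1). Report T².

Step 1 — sample mean vector:
  mean(X) = (8 + 4 + 3 + 8 + 6) / 5 = 29/5 = 5.8
  mean(Y) = (9 + 4 + 1 + 8 + 9) / 5 = 31/5 = 6.2
  x̄ = (5.8, 6.2),  deviation x̄ - mu_0 = (5.8, 6.2) - (8, 7) = (-2.2, -0.8).

Step 2 — sample covariance matrix, S[i,j] = (1/(n-1)) · Σ_k (x_{k,i} - mean_i) · (x_{k,j} - mean_j), divisor n-1 = 4:
  S[X,X] = ((2.2)·(2.2) + (-1.8)·(-1.8) + (-2.8)·(-2.8) + (2.2)·(2.2) + (0.2)·(0.2)) / 4 = 20.8/4 = 5.2
  S[X,Y] = ((2.2)·(2.8) + (-1.8)·(-2.2) + (-2.8)·(-5.2) + (2.2)·(1.8) + (0.2)·(2.8)) / 4 = 29.2/4 = 7.3
  S[Y,Y] = ((2.8)·(2.8) + (-2.2)·(-2.2) + (-5.2)·(-5.2) + (1.8)·(1.8) + (2.8)·(2.8)) / 4 = 50.8/4 = 12.7
  S = [[5.2, 7.3],
 [7.3, 12.7]].

Step 3 — invert S. det(S) = 5.2·12.7 - (7.3)² = 12.75.
  S^{-1} = (1/det) · [[d, -b], [-b, a]] = [[0.9961, -0.5725],
 [-0.5725, 0.4078]].

Step 4 — quadratic form (x̄ - mu_0)^T · S^{-1} · (x̄ - mu_0):
  S^{-1} · (x̄ - mu_0) = (-1.7333, 0.9333),
  (x̄ - mu_0)^T · [...] = (-2.2)·(-1.7333) + (-0.8)·(0.9333) = 3.0667.

Step 5 — scale by n: T² = 5 · 3.0667 = 15.3333.

T² ≈ 15.3333


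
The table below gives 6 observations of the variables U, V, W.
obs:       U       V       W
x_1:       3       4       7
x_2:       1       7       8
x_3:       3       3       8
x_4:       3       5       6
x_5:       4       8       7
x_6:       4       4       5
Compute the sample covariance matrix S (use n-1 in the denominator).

Step 1 — column means:
  mean(U) = (3 + 1 + 3 + 3 + 4 + 4) / 6 = 18/6 = 3
  mean(V) = (4 + 7 + 3 + 5 + 8 + 4) / 6 = 31/6 = 5.1667
  mean(W) = (7 + 8 + 8 + 6 + 7 + 5) / 6 = 41/6 = 6.8333

Step 2 — sample covariance S[i,j] = (1/(n-1)) · Σ_k (x_{k,i} - mean_i) · (x_{k,j} - mean_j), with n-1 = 5.
  S[U,U] = ((0)·(0) + (-2)·(-2) + (0)·(0) + (0)·(0) + (1)·(1) + (1)·(1)) / 5 = 6/5 = 1.2
  S[U,V] = ((0)·(-1.1667) + (-2)·(1.8333) + (0)·(-2.1667) + (0)·(-0.1667) + (1)·(2.8333) + (1)·(-1.1667)) / 5 = -2/5 = -0.4
  S[U,W] = ((0)·(0.1667) + (-2)·(1.1667) + (0)·(1.1667) + (0)·(-0.8333) + (1)·(0.1667) + (1)·(-1.8333)) / 5 = -4/5 = -0.8
  S[V,V] = ((-1.1667)·(-1.1667) + (1.8333)·(1.8333) + (-2.1667)·(-2.1667) + (-0.1667)·(-0.1667) + (2.8333)·(2.8333) + (-1.1667)·(-1.1667)) / 5 = 18.8333/5 = 3.7667
  S[V,W] = ((-1.1667)·(0.1667) + (1.8333)·(1.1667) + (-2.1667)·(1.1667) + (-0.1667)·(-0.8333) + (2.8333)·(0.1667) + (-1.1667)·(-1.8333)) / 5 = 2.1667/5 = 0.4333
  S[W,W] = ((0.1667)·(0.1667) + (1.1667)·(1.1667) + (1.1667)·(1.1667) + (-0.8333)·(-0.8333) + (0.1667)·(0.1667) + (-1.8333)·(-1.8333)) / 5 = 6.8333/5 = 1.3667

S is symmetric (S[j,i] = S[i,j]). Assembling:

S = [[1.2, -0.4, -0.8],
 [-0.4, 3.7667, 0.4333],
 [-0.8, 0.4333, 1.3667]]


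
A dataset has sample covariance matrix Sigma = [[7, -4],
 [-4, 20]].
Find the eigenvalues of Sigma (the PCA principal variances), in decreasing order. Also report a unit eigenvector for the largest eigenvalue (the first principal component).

Step 1 — characteristic polynomial of 2×2 Sigma:
  det(Sigma - λI) = λ² - trace · λ + det = 0.
  trace = 7 + 20 = 27, det = 7·20 - (-4)² = 124.
Step 2 — discriminant:
  Δ = trace² - 4·det = 729 - 496 = 233.
Step 3 — eigenvalues:
  λ = (trace ± √Δ)/2 = (27 ± 15.2643)/2,
  λ_1 = 21.1322,  λ_2 = 5.8678.

Step 4 — unit eigenvector for λ_1: solve (Sigma - λ_1 I)v = 0. First row:
  (7 - 21.1322)·v_x + (-4)·v_y = 0, i.e. (-14.1322)·v_x + (-4)·v_y = 0,
  so v ∝ (b, λ_1 - a) = (-4, 14.1322); multiply by -1 so the first entry is positive: u = (4, -14.1322).
  ||u|| = √((4)² + (-14.1322)²) = √(215.7182) ≈ 14.6873,
  v_1 = u/||u|| ≈ (0.2723, -0.9622) (||v_1|| = 1).

λ_1 = 21.1322,  λ_2 = 5.8678;  v_1 ≈ (0.2723, -0.9622)


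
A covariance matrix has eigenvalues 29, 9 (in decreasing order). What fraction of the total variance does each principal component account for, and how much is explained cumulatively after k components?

Step 1 — total variance = trace(Sigma) = Σ λ_i = 29 + 9 = 38.

Step 2 — fraction explained by component i = λ_i / Σ λ:
  PC1: 29/38 = 0.7632
  PC2: 9/38 = 0.2368

Step 3 — cumulative fraction after k components = (λ_1 + ... + λ_k) / Σ λ:
  k = 1: 29/38 = 0.7632
  k = 2: (29 + 9)/38 = 38/38 = 1

Summary (fraction, with percent):

explained: PC1 0.7632 (76.32%), PC2 0.2368 (23.68%);  cumulative: 0.7632, 1


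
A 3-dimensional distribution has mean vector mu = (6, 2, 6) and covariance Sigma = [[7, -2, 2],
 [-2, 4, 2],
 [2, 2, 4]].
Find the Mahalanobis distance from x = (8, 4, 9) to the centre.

Step 1 — centre the observation: (x - mu) = (2, 2, 3).

Step 2 — invert Sigma (cofactor / det for 3×3, or solve directly):
  Sigma^{-1} = [[0.3333, 0.3333, -0.3333],
 [0.3333, 0.6667, -0.5],
 [-0.3333, -0.5, 0.6667]].

Step 3 — form the quadratic (x - mu)^T · Sigma^{-1} · (x - mu):
  Sigma^{-1} · (x - mu) = (0.3333, 0.5, 0.3333).
  (x - mu)^T · [Sigma^{-1} · (x - mu)] = (2)·(0.3333) + (2)·(0.5) + (3)·(0.3333) = 2.6667.

Step 4 — take square root: d = √(2.6667) ≈ 1.633.

d(x, mu) = √(2.6667) ≈ 1.633


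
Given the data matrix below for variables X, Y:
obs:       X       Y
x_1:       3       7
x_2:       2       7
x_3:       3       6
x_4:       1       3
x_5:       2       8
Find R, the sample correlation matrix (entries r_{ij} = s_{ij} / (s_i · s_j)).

Step 1 — column means:
  mean(X) = (3 + 2 + 3 + 1 + 2) / 5 = 11/5 = 2.2
  mean(Y) = (7 + 7 + 6 + 3 + 8) / 5 = 31/5 = 6.2

Step 2 — sample variances and covariances s[i,j] = (1/(n-1)) · Σ_k (x_{k,i} - mean_i) · (x_{k,j} - mean_j), with n-1 = 4:
  s[X,X] = ((0.8)·(0.8) + (-0.2)·(-0.2) + (0.8)·(0.8) + (-1.2)·(-1.2) + (-0.2)·(-0.2)) / 4 = 2.8/4 = 0.7
  s[X,Y] = ((0.8)·(0.8) + (-0.2)·(0.8) + (0.8)·(-0.2) + (-1.2)·(-3.2) + (-0.2)·(1.8)) / 4 = 3.8/4 = 0.95
  s[Y,Y] = ((0.8)·(0.8) + (0.8)·(0.8) + (-0.2)·(-0.2) + (-3.2)·(-3.2) + (1.8)·(1.8)) / 4 = 14.8/4 = 3.7
  Sample standard deviations s_i = √(s[i,i]):
  s(X) = √(0.7) = 0.8367
  s(Y) = √(3.7) = 1.9235

Step 3 — r_{ij} = s_{ij} / (s_i · s_j):
  r[X,X] = 1 (diagonal).
  r[X,Y] = 0.95 / (0.8367 · 1.9235) = 0.95 / 1.6093 = 0.5903
  r[Y,Y] = 1 (diagonal).

R is symmetric with unit diagonal. Assembling:

R = [[1, 0.5903],
 [0.5903, 1]]


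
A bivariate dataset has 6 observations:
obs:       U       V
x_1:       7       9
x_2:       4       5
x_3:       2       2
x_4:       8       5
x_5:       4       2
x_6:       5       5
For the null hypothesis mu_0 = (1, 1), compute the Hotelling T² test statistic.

Step 1 — sample mean vector:
  mean(U) = (7 + 4 + 2 + 8 + 4 + 5) / 6 = 30/6 = 5
  mean(V) = (9 + 5 + 2 + 5 + 2 + 5) / 6 = 28/6 = 4.6667
  x̄ = (5, 4.6667),  deviation x̄ - mu_0 = (5, 4.6667) - (1, 1) = (4, 3.6667).

Step 2 — sample covariance matrix, S[i,j] = (1/(n-1)) · Σ_k (x_{k,i} - mean_i) · (x_{k,j} - mean_j), divisor n-1 = 5:
  S[U,U] = ((2)·(2) + (-1)·(-1) + (-3)·(-3) + (3)·(3) + (-1)·(-1) + (0)·(0)) / 5 = 24/5 = 4.8
  S[U,V] = ((2)·(4.3333) + (-1)·(0.3333) + (-3)·(-2.6667) + (3)·(0.3333) + (-1)·(-2.6667) + (0)·(0.3333)) / 5 = 20/5 = 4
  S[V,V] = ((4.3333)·(4.3333) + (0.3333)·(0.3333) + (-2.6667)·(-2.6667) + (0.3333)·(0.3333) + (-2.6667)·(-2.6667) + (0.3333)·(0.3333)) / 5 = 33.3333/5 = 6.6667
  S = [[4.8, 4],
 [4, 6.6667]].

Step 3 — invert S. det(S) = 4.8·6.6667 - (4)² = 16.
  S^{-1} = (1/det) · [[d, -b], [-b, a]] = [[0.4167, -0.25],
 [-0.25, 0.3]].

Step 4 — quadratic form (x̄ - mu_0)^T · S^{-1} · (x̄ - mu_0):
  S^{-1} · (x̄ - mu_0) = (0.75, 0.1),
  (x̄ - mu_0)^T · [...] = (4)·(0.75) + (3.6667)·(0.1) = 3.3667.

Step 5 — scale by n: T² = 6 · 3.3667 = 20.2.

T² ≈ 20.2


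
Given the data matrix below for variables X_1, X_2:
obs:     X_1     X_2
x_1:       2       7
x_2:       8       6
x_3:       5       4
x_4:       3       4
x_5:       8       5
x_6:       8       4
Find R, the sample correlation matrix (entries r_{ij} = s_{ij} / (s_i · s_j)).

Step 1 — column means:
  mean(X_1) = (2 + 8 + 5 + 3 + 8 + 8) / 6 = 34/6 = 5.6667
  mean(X_2) = (7 + 6 + 4 + 4 + 5 + 4) / 6 = 30/6 = 5

Step 2 — sample variances and covariances s[i,j] = (1/(n-1)) · Σ_k (x_{k,i} - mean_i) · (x_{k,j} - mean_j), with n-1 = 5:
  s[X_1,X_1] = ((-3.6667)·(-3.6667) + (2.3333)·(2.3333) + (-0.6667)·(-0.6667) + (-2.6667)·(-2.6667) + (2.3333)·(2.3333) + (2.3333)·(2.3333)) / 5 = 37.3333/5 = 7.4667
  s[X_1,X_2] = ((-3.6667)·(2) + (2.3333)·(1) + (-0.6667)·(-1) + (-2.6667)·(-1) + (2.3333)·(0) + (2.3333)·(-1)) / 5 = -4/5 = -0.8
  s[X_2,X_2] = ((2)·(2) + (1)·(1) + (-1)·(-1) + (-1)·(-1) + (0)·(0) + (-1)·(-1)) / 5 = 8/5 = 1.6
  Sample standard deviations s_i = √(s[i,i]):
  s(X_1) = √(7.4667) = 2.7325
  s(X_2) = √(1.6) = 1.2649

Step 3 — r_{ij} = s_{ij} / (s_i · s_j):
  r[X_1,X_1] = 1 (diagonal).
  r[X_1,X_2] = -0.8 / (2.7325 · 1.2649) = -0.8 / 3.4564 = -0.2315
  r[X_2,X_2] = 1 (diagonal).

R is symmetric with unit diagonal. Assembling:

R = [[1, -0.2315],
 [-0.2315, 1]]


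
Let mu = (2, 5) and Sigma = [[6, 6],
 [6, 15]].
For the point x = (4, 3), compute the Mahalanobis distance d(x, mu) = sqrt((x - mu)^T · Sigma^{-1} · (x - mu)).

Step 1 — centre the observation: (x - mu) = (2, -2).

Step 2 — invert Sigma. det(Sigma) = 6·15 - (6)² = 54.
  Sigma^{-1} = (1/det) · [[d, -b], [-b, a]] = [[0.2778, -0.1111],
 [-0.1111, 0.1111]].

Step 3 — form the quadratic (x - mu)^T · Sigma^{-1} · (x - mu):
  Sigma^{-1} · (x - mu) = (0.7778, -0.4444).
  (x - mu)^T · [Sigma^{-1} · (x - mu)] = (2)·(0.7778) + (-2)·(-0.4444) = 2.4444.

Step 4 — take square root: d = √(2.4444) ≈ 1.5635.

d(x, mu) = √(2.4444) ≈ 1.5635


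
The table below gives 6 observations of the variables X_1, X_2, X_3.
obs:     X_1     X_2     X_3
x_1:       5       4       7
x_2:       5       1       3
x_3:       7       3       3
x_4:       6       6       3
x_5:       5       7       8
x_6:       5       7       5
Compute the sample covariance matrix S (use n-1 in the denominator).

Step 1 — column means:
  mean(X_1) = (5 + 5 + 7 + 6 + 5 + 5) / 6 = 33/6 = 5.5
  mean(X_2) = (4 + 1 + 3 + 6 + 7 + 7) / 6 = 28/6 = 4.6667
  mean(X_3) = (7 + 3 + 3 + 3 + 8 + 5) / 6 = 29/6 = 4.8333

Step 2 — sample covariance S[i,j] = (1/(n-1)) · Σ_k (x_{k,i} - mean_i) · (x_{k,j} - mean_j), with n-1 = 5.
  S[X_1,X_1] = ((-0.5)·(-0.5) + (-0.5)·(-0.5) + (1.5)·(1.5) + (0.5)·(0.5) + (-0.5)·(-0.5) + (-0.5)·(-0.5)) / 5 = 3.5/5 = 0.7
  S[X_1,X_2] = ((-0.5)·(-0.6667) + (-0.5)·(-3.6667) + (1.5)·(-1.6667) + (0.5)·(1.3333) + (-0.5)·(2.3333) + (-0.5)·(2.3333)) / 5 = -2/5 = -0.4
  S[X_1,X_3] = ((-0.5)·(2.1667) + (-0.5)·(-1.8333) + (1.5)·(-1.8333) + (0.5)·(-1.8333) + (-0.5)·(3.1667) + (-0.5)·(0.1667)) / 5 = -5.5/5 = -1.1
  S[X_2,X_2] = ((-0.6667)·(-0.6667) + (-3.6667)·(-3.6667) + (-1.6667)·(-1.6667) + (1.3333)·(1.3333) + (2.3333)·(2.3333) + (2.3333)·(2.3333)) / 5 = 29.3333/5 = 5.8667
  S[X_2,X_3] = ((-0.6667)·(2.1667) + (-3.6667)·(-1.8333) + (-1.6667)·(-1.8333) + (1.3333)·(-1.8333) + (2.3333)·(3.1667) + (2.3333)·(0.1667)) / 5 = 13.6667/5 = 2.7333
  S[X_3,X_3] = ((2.1667)·(2.1667) + (-1.8333)·(-1.8333) + (-1.8333)·(-1.8333) + (-1.8333)·(-1.8333) + (3.1667)·(3.1667) + (0.1667)·(0.1667)) / 5 = 24.8333/5 = 4.9667

S is symmetric (S[j,i] = S[i,j]). Assembling:

S = [[0.7, -0.4, -1.1],
 [-0.4, 5.8667, 2.7333],
 [-1.1, 2.7333, 4.9667]]


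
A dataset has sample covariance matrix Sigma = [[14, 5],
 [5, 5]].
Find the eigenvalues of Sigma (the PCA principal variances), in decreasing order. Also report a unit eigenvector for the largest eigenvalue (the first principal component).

Step 1 — characteristic polynomial of 2×2 Sigma:
  det(Sigma - λI) = λ² - trace · λ + det = 0.
  trace = 14 + 5 = 19, det = 14·5 - (5)² = 45.
Step 2 — discriminant:
  Δ = trace² - 4·det = 361 - 180 = 181.
Step 3 — eigenvalues:
  λ = (trace ± √Δ)/2 = (19 ± 13.4536)/2,
  λ_1 = 16.2268,  λ_2 = 2.7732.

Step 4 — unit eigenvector for λ_1: solve (Sigma - λ_1 I)v = 0. First row:
  (14 - 16.2268)·v_x + (5)·v_y = 0, i.e. (-2.2268)·v_x + (5)·v_y = 0,
  so v ∝ (b, λ_1 - a) = (5, 2.2268) = u.
  ||u|| = √((5)² + (2.2268)²) = √(29.9587) ≈ 5.4735,
  v_1 = u/||u|| ≈ (0.9135, 0.4068) (||v_1|| = 1).

λ_1 = 16.2268,  λ_2 = 2.7732;  v_1 ≈ (0.9135, 0.4068)


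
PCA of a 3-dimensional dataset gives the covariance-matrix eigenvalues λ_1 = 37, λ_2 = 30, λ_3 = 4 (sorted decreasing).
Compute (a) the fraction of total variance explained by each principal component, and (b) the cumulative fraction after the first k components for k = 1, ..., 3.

Step 1 — total variance = trace(Sigma) = Σ λ_i = 37 + 30 + 4 = 71.

Step 2 — fraction explained by component i = λ_i / Σ λ:
  PC1: 37/71 = 0.5211
  PC2: 30/71 = 0.4225
  PC3: 4/71 = 0.0563

Step 3 — cumulative fraction after k components = (λ_1 + ... + λ_k) / Σ λ:
  k = 1: 37/71 = 0.5211
  k = 2: (37 + 30)/71 = 67/71 = 0.9437
  k = 3: (37 + 30 + 4)/71 = 71/71 = 1

Summary (fraction, with percent):

explained: PC1 0.5211 (52.11%), PC2 0.4225 (42.25%), PC3 0.0563 (5.63%);  cumulative: 0.5211, 0.9437, 1


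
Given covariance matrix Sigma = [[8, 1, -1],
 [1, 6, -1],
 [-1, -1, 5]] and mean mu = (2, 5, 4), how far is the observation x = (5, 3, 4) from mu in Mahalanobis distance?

Step 1 — centre the observation: (x - mu) = (3, -2, 0).

Step 2 — invert Sigma (cofactor / det for 3×3, or solve directly):
  Sigma^{-1} = [[0.13, -0.0179, 0.0224],
 [-0.0179, 0.1749, 0.0314],
 [0.0224, 0.0314, 0.2108]].

Step 3 — form the quadratic (x - mu)^T · Sigma^{-1} · (x - mu):
  Sigma^{-1} · (x - mu) = (0.426, -0.4036, 0.0045).
  (x - mu)^T · [Sigma^{-1} · (x - mu)] = (3)·(0.426) + (-2)·(-0.4036) + (0)·(0.0045) = 2.0852.

Step 4 — take square root: d = √(2.0852) ≈ 1.444.

d(x, mu) = √(2.0852) ≈ 1.444


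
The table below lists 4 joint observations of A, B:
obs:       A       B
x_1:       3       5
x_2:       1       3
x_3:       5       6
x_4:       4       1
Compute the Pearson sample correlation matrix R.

Step 1 — column means:
  mean(A) = (3 + 1 + 5 + 4) / 4 = 13/4 = 3.25
  mean(B) = (5 + 3 + 6 + 1) / 4 = 15/4 = 3.75

Step 2 — sample variances and covariances s[i,j] = (1/(n-1)) · Σ_k (x_{k,i} - mean_i) · (x_{k,j} - mean_j), with n-1 = 3:
  s[A,A] = ((-0.25)·(-0.25) + (-2.25)·(-2.25) + (1.75)·(1.75) + (0.75)·(0.75)) / 3 = 8.75/3 = 2.9167
  s[A,B] = ((-0.25)·(1.25) + (-2.25)·(-0.75) + (1.75)·(2.25) + (0.75)·(-2.75)) / 3 = 3.25/3 = 1.0833
  s[B,B] = ((1.25)·(1.25) + (-0.75)·(-0.75) + (2.25)·(2.25) + (-2.75)·(-2.75)) / 3 = 14.75/3 = 4.9167
  Sample standard deviations s_i = √(s[i,i]):
  s(A) = √(2.9167) = 1.7078
  s(B) = √(4.9167) = 2.2174

Step 3 — r_{ij} = s_{ij} / (s_i · s_j):
  r[A,A] = 1 (diagonal).
  r[A,B] = 1.0833 / (1.7078 · 2.2174) = 1.0833 / 3.7869 = 0.2861
  r[B,B] = 1 (diagonal).

R is symmetric with unit diagonal. Assembling:

R = [[1, 0.2861],
 [0.2861, 1]]


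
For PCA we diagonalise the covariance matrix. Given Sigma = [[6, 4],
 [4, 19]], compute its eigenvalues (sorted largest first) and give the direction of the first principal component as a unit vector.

Step 1 — characteristic polynomial of 2×2 Sigma:
  det(Sigma - λI) = λ² - trace · λ + det = 0.
  trace = 6 + 19 = 25, det = 6·19 - (4)² = 98.
Step 2 — discriminant:
  Δ = trace² - 4·det = 625 - 392 = 233.
Step 3 — eigenvalues:
  λ = (trace ± √Δ)/2 = (25 ± 15.2643)/2,
  λ_1 = 20.1322,  λ_2 = 4.8678.

Step 4 — unit eigenvector for λ_1: solve (Sigma - λ_1 I)v = 0. First row:
  (6 - 20.1322)·v_x + (4)·v_y = 0, i.e. (-14.1322)·v_x + (4)·v_y = 0,
  so v ∝ (b, λ_1 - a) = (4, 14.1322) = u.
  ||u|| = √((4)² + (14.1322)²) = √(215.7182) ≈ 14.6873,
  v_1 = u/||u|| ≈ (0.2723, 0.9622) (||v_1|| = 1).

λ_1 = 20.1322,  λ_2 = 4.8678;  v_1 ≈ (0.2723, 0.9622)


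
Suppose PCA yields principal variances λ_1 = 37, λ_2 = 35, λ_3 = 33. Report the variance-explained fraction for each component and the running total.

Step 1 — total variance = trace(Sigma) = Σ λ_i = 37 + 35 + 33 = 105.

Step 2 — fraction explained by component i = λ_i / Σ λ:
  PC1: 37/105 = 0.3524
  PC2: 35/105 = 0.3333
  PC3: 33/105 = 0.3143

Step 3 — cumulative fraction after k components = (λ_1 + ... + λ_k) / Σ λ:
  k = 1: 37/105 = 0.3524
  k = 2: (37 + 35)/105 = 72/105 = 0.6857
  k = 3: (37 + 35 + 33)/105 = 105/105 = 1

Summary (fraction, with percent):

explained: PC1 0.3524 (35.24%), PC2 0.3333 (33.33%), PC3 0.3143 (31.43%);  cumulative: 0.3524, 0.6857, 1


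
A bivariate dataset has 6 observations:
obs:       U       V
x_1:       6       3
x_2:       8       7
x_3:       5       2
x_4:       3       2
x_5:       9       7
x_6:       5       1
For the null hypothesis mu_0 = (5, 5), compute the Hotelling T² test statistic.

Step 1 — sample mean vector:
  mean(U) = (6 + 8 + 5 + 3 + 9 + 5) / 6 = 36/6 = 6
  mean(V) = (3 + 7 + 2 + 2 + 7 + 1) / 6 = 22/6 = 3.6667
  x̄ = (6, 3.6667),  deviation x̄ - mu_0 = (6, 3.6667) - (5, 5) = (1, -1.3333).

Step 2 — sample covariance matrix, S[i,j] = (1/(n-1)) · Σ_k (x_{k,i} - mean_i) · (x_{k,j} - mean_j), divisor n-1 = 5:
  S[U,U] = ((0)·(0) + (2)·(2) + (-1)·(-1) + (-3)·(-3) + (3)·(3) + (-1)·(-1)) / 5 = 24/5 = 4.8
  S[U,V] = ((0)·(-0.6667) + (2)·(3.3333) + (-1)·(-1.6667) + (-3)·(-1.6667) + (3)·(3.3333) + (-1)·(-2.6667)) / 5 = 26/5 = 5.2
  S[V,V] = ((-0.6667)·(-0.6667) + (3.3333)·(3.3333) + (-1.6667)·(-1.6667) + (-1.6667)·(-1.6667) + (3.3333)·(3.3333) + (-2.6667)·(-2.6667)) / 5 = 35.3333/5 = 7.0667
  S = [[4.8, 5.2],
 [5.2, 7.0667]].

Step 3 — invert S. det(S) = 4.8·7.0667 - (5.2)² = 6.88.
  S^{-1} = (1/det) · [[d, -b], [-b, a]] = [[1.0271, -0.7558],
 [-0.7558, 0.6977]].

Step 4 — quadratic form (x̄ - mu_0)^T · S^{-1} · (x̄ - mu_0):
  S^{-1} · (x̄ - mu_0) = (2.0349, -1.686),
  (x̄ - mu_0)^T · [...] = (1)·(2.0349) + (-1.3333)·(-1.686) = 4.2829.

Step 5 — scale by n: T² = 6 · 4.2829 = 25.6977.

T² ≈ 25.6977


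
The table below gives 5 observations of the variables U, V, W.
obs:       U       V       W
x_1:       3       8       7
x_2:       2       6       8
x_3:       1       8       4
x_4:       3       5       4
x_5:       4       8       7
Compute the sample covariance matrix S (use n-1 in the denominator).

Step 1 — column means:
  mean(U) = (3 + 2 + 1 + 3 + 4) / 5 = 13/5 = 2.6
  mean(V) = (8 + 6 + 8 + 5 + 8) / 5 = 35/5 = 7
  mean(W) = (7 + 8 + 4 + 4 + 7) / 5 = 30/5 = 6

Step 2 — sample covariance S[i,j] = (1/(n-1)) · Σ_k (x_{k,i} - mean_i) · (x_{k,j} - mean_j), with n-1 = 4.
  S[U,U] = ((0.4)·(0.4) + (-0.6)·(-0.6) + (-1.6)·(-1.6) + (0.4)·(0.4) + (1.4)·(1.4)) / 4 = 5.2/4 = 1.3
  S[U,V] = ((0.4)·(1) + (-0.6)·(-1) + (-1.6)·(1) + (0.4)·(-2) + (1.4)·(1)) / 4 = 0/4 = 0
  S[U,W] = ((0.4)·(1) + (-0.6)·(2) + (-1.6)·(-2) + (0.4)·(-2) + (1.4)·(1)) / 4 = 3/4 = 0.75
  S[V,V] = ((1)·(1) + (-1)·(-1) + (1)·(1) + (-2)·(-2) + (1)·(1)) / 4 = 8/4 = 2
  S[V,W] = ((1)·(1) + (-1)·(2) + (1)·(-2) + (-2)·(-2) + (1)·(1)) / 4 = 2/4 = 0.5
  S[W,W] = ((1)·(1) + (2)·(2) + (-2)·(-2) + (-2)·(-2) + (1)·(1)) / 4 = 14/4 = 3.5

S is symmetric (S[j,i] = S[i,j]). Assembling:

S = [[1.3, 0, 0.75],
 [0, 2, 0.5],
 [0.75, 0.5, 3.5]]


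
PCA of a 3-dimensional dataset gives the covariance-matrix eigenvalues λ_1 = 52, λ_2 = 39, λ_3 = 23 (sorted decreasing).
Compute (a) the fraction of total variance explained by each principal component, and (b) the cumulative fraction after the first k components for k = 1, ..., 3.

Step 1 — total variance = trace(Sigma) = Σ λ_i = 52 + 39 + 23 = 114.

Step 2 — fraction explained by component i = λ_i / Σ λ:
  PC1: 52/114 = 0.4561
  PC2: 39/114 = 0.3421
  PC3: 23/114 = 0.2018

Step 3 — cumulative fraction after k components = (λ_1 + ... + λ_k) / Σ λ:
  k = 1: 52/114 = 0.4561
  k = 2: (52 + 39)/114 = 91/114 = 0.7982
  k = 3: (52 + 39 + 23)/114 = 114/114 = 1

Summary (fraction, with percent):

explained: PC1 0.4561 (45.61%), PC2 0.3421 (34.21%), PC3 0.2018 (20.18%);  cumulative: 0.4561, 0.7982, 1


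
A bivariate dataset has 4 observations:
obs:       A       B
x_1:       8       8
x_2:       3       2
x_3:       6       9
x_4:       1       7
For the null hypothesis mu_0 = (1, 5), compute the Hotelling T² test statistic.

Step 1 — sample mean vector:
  mean(A) = (8 + 3 + 6 + 1) / 4 = 18/4 = 4.5
  mean(B) = (8 + 2 + 9 + 7) / 4 = 26/4 = 6.5
  x̄ = (4.5, 6.5),  deviation x̄ - mu_0 = (4.5, 6.5) - (1, 5) = (3.5, 1.5).

Step 2 — sample covariance matrix, S[i,j] = (1/(n-1)) · Σ_k (x_{k,i} - mean_i) · (x_{k,j} - mean_j), divisor n-1 = 3:
  S[A,A] = ((3.5)·(3.5) + (-1.5)·(-1.5) + (1.5)·(1.5) + (-3.5)·(-3.5)) / 3 = 29/3 = 9.6667
  S[A,B] = ((3.5)·(1.5) + (-1.5)·(-4.5) + (1.5)·(2.5) + (-3.5)·(0.5)) / 3 = 14/3 = 4.6667
  S[B,B] = ((1.5)·(1.5) + (-4.5)·(-4.5) + (2.5)·(2.5) + (0.5)·(0.5)) / 3 = 29/3 = 9.6667
  S = [[9.6667, 4.6667],
 [4.6667, 9.6667]].

Step 3 — invert S. det(S) = 9.6667·9.6667 - (4.6667)² = 71.6667.
  S^{-1} = (1/det) · [[d, -b], [-b, a]] = [[0.1349, -0.0651],
 [-0.0651, 0.1349]].

Step 4 — quadratic form (x̄ - mu_0)^T · S^{-1} · (x̄ - mu_0):
  S^{-1} · (x̄ - mu_0) = (0.3744, -0.0256),
  (x̄ - mu_0)^T · [...] = (3.5)·(0.3744) + (1.5)·(-0.0256) = 1.2721.

Step 5 — scale by n: T² = 4 · 1.2721 = 5.0884.

T² ≈ 5.0884


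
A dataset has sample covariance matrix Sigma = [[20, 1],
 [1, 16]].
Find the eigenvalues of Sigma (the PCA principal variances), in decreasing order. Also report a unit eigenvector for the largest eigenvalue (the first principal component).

Step 1 — characteristic polynomial of 2×2 Sigma:
  det(Sigma - λI) = λ² - trace · λ + det = 0.
  trace = 20 + 16 = 36, det = 20·16 - (1)² = 319.
Step 2 — discriminant:
  Δ = trace² - 4·det = 1296 - 1276 = 20.
Step 3 — eigenvalues:
  λ = (trace ± √Δ)/2 = (36 ± 4.4721)/2,
  λ_1 = 20.2361,  λ_2 = 15.7639.

Step 4 — unit eigenvector for λ_1: solve (Sigma - λ_1 I)v = 0. First row:
  (20 - 20.2361)·v_x + (1)·v_y = 0, i.e. (-0.2361)·v_x + (1)·v_y = 0,
  so v ∝ (b, λ_1 - a) = (1, 0.2361) = u.
  ||u|| = √((1)² + (0.2361)²) = √(1.0557) ≈ 1.0275,
  v_1 = u/||u|| ≈ (0.9732, 0.2298) (||v_1|| = 1).

λ_1 = 20.2361,  λ_2 = 15.7639;  v_1 ≈ (0.9732, 0.2298)


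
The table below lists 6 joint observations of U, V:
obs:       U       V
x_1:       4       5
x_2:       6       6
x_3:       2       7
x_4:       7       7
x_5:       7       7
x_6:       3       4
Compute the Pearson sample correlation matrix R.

Step 1 — column means:
  mean(U) = (4 + 6 + 2 + 7 + 7 + 3) / 6 = 29/6 = 4.8333
  mean(V) = (5 + 6 + 7 + 7 + 7 + 4) / 6 = 36/6 = 6

Step 2 — sample variances and covariances s[i,j] = (1/(n-1)) · Σ_k (x_{k,i} - mean_i) · (x_{k,j} - mean_j), with n-1 = 5:
  s[U,U] = ((-0.8333)·(-0.8333) + (1.1667)·(1.1667) + (-2.8333)·(-2.8333) + (2.1667)·(2.1667) + (2.1667)·(2.1667) + (-1.8333)·(-1.8333)) / 5 = 22.8333/5 = 4.5667
  s[U,V] = ((-0.8333)·(-1) + (1.1667)·(0) + (-2.8333)·(1) + (2.1667)·(1) + (2.1667)·(1) + (-1.8333)·(-2)) / 5 = 6/5 = 1.2
  s[V,V] = ((-1)·(-1) + (0)·(0) + (1)·(1) + (1)·(1) + (1)·(1) + (-2)·(-2)) / 5 = 8/5 = 1.6
  Sample standard deviations s_i = √(s[i,i]):
  s(U) = √(4.5667) = 2.137
  s(V) = √(1.6) = 1.2649

Step 3 — r_{ij} = s_{ij} / (s_i · s_j):
  r[U,U] = 1 (diagonal).
  r[U,V] = 1.2 / (2.137 · 1.2649) = 1.2 / 2.7031 = 0.4439
  r[V,V] = 1 (diagonal).

R is symmetric with unit diagonal. Assembling:

R = [[1, 0.4439],
 [0.4439, 1]]


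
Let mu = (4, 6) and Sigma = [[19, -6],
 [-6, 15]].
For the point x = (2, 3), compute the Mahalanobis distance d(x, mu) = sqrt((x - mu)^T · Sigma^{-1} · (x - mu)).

Step 1 — centre the observation: (x - mu) = (-2, -3).

Step 2 — invert Sigma. det(Sigma) = 19·15 - (-6)² = 249.
  Sigma^{-1} = (1/det) · [[d, -b], [-b, a]] = [[0.0602, 0.0241],
 [0.0241, 0.0763]].

Step 3 — form the quadratic (x - mu)^T · Sigma^{-1} · (x - mu):
  Sigma^{-1} · (x - mu) = (-0.1928, -0.2771).
  (x - mu)^T · [Sigma^{-1} · (x - mu)] = (-2)·(-0.1928) + (-3)·(-0.2771) = 1.2169.

Step 4 — take square root: d = √(1.2169) ≈ 1.1031.

d(x, mu) = √(1.2169) ≈ 1.1031


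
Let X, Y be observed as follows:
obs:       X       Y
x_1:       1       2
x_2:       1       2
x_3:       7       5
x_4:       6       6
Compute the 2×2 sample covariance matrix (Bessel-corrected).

Step 1 — column means:
  mean(X) = (1 + 1 + 7 + 6) / 4 = 15/4 = 3.75
  mean(Y) = (2 + 2 + 5 + 6) / 4 = 15/4 = 3.75

Step 2 — sample covariance S[i,j] = (1/(n-1)) · Σ_k (x_{k,i} - mean_i) · (x_{k,j} - mean_j), with n-1 = 3.
  S[X,X] = ((-2.75)·(-2.75) + (-2.75)·(-2.75) + (3.25)·(3.25) + (2.25)·(2.25)) / 3 = 30.75/3 = 10.25
  S[X,Y] = ((-2.75)·(-1.75) + (-2.75)·(-1.75) + (3.25)·(1.25) + (2.25)·(2.25)) / 3 = 18.75/3 = 6.25
  S[Y,Y] = ((-1.75)·(-1.75) + (-1.75)·(-1.75) + (1.25)·(1.25) + (2.25)·(2.25)) / 3 = 12.75/3 = 4.25

S is symmetric (S[j,i] = S[i,j]). Assembling:

S = [[10.25, 6.25],
 [6.25, 4.25]]


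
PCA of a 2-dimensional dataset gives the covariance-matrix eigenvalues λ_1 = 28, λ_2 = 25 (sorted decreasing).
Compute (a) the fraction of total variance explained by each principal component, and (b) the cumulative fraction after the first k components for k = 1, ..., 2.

Step 1 — total variance = trace(Sigma) = Σ λ_i = 28 + 25 = 53.

Step 2 — fraction explained by component i = λ_i / Σ λ:
  PC1: 28/53 = 0.5283
  PC2: 25/53 = 0.4717

Step 3 — cumulative fraction after k components = (λ_1 + ... + λ_k) / Σ λ:
  k = 1: 28/53 = 0.5283
  k = 2: (28 + 25)/53 = 53/53 = 1

Summary (fraction, with percent):

explained: PC1 0.5283 (52.83%), PC2 0.4717 (47.17%);  cumulative: 0.5283, 1


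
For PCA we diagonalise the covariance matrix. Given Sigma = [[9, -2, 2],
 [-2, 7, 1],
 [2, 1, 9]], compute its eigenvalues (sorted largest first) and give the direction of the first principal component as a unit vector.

Step 1 — characteristic polynomial p(λ) = det(λI - Sigma) = λ³ - tr·λ² + c_1·λ - det, where tr = trace, c_1 = sum of the principal 2×2 minors, det = det(Sigma):
  tr = 9 + 7 + 9 = 25,
  c_1 = (9·7 - (-2)²) + (9·9 - (2)²) + (7·9 - (1)²) = 59 + 77 + 62 = 198,
  det = 9·(7·9 - (1)²) - (-2)·((-2)·9 - (1)·(2)) + (2)·((-2)·(1) - 7·(2)) = 9·(62) - (-2)·(-20) + (2)·(-16) = 486.
  So p(λ) = λ³ - 25λ² + 198λ - 486.
Step 2 — look for an integer root (rational root theorem: any rational root is an integer divisor of 486). Testing λ = 9:
  p(9) = 729 - 2025 + 1782 - 486 = 0  ✓
  Dividing out (λ - 9): p(λ) = (λ - 9)(λ² - 16λ + 54).
Step 3 — remaining eigenvalues from the quadratic λ² - 16λ + 54 = 0:
  Δ = 16² - 4·54 = 256 - 216 = 40,  λ = (16 ± √40)/2 = (16 ± 6.3246)/2 ≈ 11.1623 or 4.8377.
  Sorted: λ_1 = 11.1623,  λ_2 = 9,  λ_3 = 4.8377  (check: sum = 25 = tr ✓).

Step 4 — unit eigenvector for λ_1 ≈ 11.1623: v spans the null space of (Sigma - λ_1 I), whose rows are
  r_1 = (-2.1623, -2, 2),  r_2 = (-2, -4.1623, 1),  r_3 = (2, 1, -2.1623).
  v is orthogonal to every row, so take v ∝ r_1 × r_2 = ((-2)·(1) - (2)·(-4.1623), (2)·(-2) - (-2.1623)·(1), (-2.1623)·(-4.1623) - (-2)·(-2)) ≈ (6.3246, -1.8377, 5).
  Let u = (6.3246, -1.8377, 5).
  ||u|| = √((6.3246)² + (-1.8377)² + (5)²) = √(68.3772) ≈ 8.2691,  v_1 = u/||u|| ≈ (0.7648, -0.2222, 0.6047) (||v_1|| = 1).

λ_1 = 11.1623,  λ_2 = 9,  λ_3 = 4.8377;  v_1 ≈ (0.7648, -0.2222, 0.6047)


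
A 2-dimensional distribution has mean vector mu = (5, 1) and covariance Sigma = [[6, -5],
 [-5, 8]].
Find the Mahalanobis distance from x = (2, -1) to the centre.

Step 1 — centre the observation: (x - mu) = (-3, -2).

Step 2 — invert Sigma. det(Sigma) = 6·8 - (-5)² = 23.
  Sigma^{-1} = (1/det) · [[d, -b], [-b, a]] = [[0.3478, 0.2174],
 [0.2174, 0.2609]].

Step 3 — form the quadratic (x - mu)^T · Sigma^{-1} · (x - mu):
  Sigma^{-1} · (x - mu) = (-1.4783, -1.1739).
  (x - mu)^T · [Sigma^{-1} · (x - mu)] = (-3)·(-1.4783) + (-2)·(-1.1739) = 6.7826.

Step 4 — take square root: d = √(6.7826) ≈ 2.6043.

d(x, mu) = √(6.7826) ≈ 2.6043


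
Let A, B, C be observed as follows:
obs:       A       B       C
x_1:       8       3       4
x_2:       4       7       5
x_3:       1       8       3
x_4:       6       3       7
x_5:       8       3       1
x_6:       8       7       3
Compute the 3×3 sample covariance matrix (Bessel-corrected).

Step 1 — column means:
  mean(A) = (8 + 4 + 1 + 6 + 8 + 8) / 6 = 35/6 = 5.8333
  mean(B) = (3 + 7 + 8 + 3 + 3 + 7) / 6 = 31/6 = 5.1667
  mean(C) = (4 + 5 + 3 + 7 + 1 + 3) / 6 = 23/6 = 3.8333

Step 2 — sample covariance S[i,j] = (1/(n-1)) · Σ_k (x_{k,i} - mean_i) · (x_{k,j} - mean_j), with n-1 = 5.
  S[A,A] = ((2.1667)·(2.1667) + (-1.8333)·(-1.8333) + (-4.8333)·(-4.8333) + (0.1667)·(0.1667) + (2.1667)·(2.1667) + (2.1667)·(2.1667)) / 5 = 40.8333/5 = 8.1667
  S[A,B] = ((2.1667)·(-2.1667) + (-1.8333)·(1.8333) + (-4.8333)·(2.8333) + (0.1667)·(-2.1667) + (2.1667)·(-2.1667) + (2.1667)·(1.8333)) / 5 = -22.8333/5 = -4.5667
  S[A,C] = ((2.1667)·(0.1667) + (-1.8333)·(1.1667) + (-4.8333)·(-0.8333) + (0.1667)·(3.1667) + (2.1667)·(-2.8333) + (2.1667)·(-0.8333)) / 5 = -5.1667/5 = -1.0333
  S[B,B] = ((-2.1667)·(-2.1667) + (1.8333)·(1.8333) + (2.8333)·(2.8333) + (-2.1667)·(-2.1667) + (-2.1667)·(-2.1667) + (1.8333)·(1.8333)) / 5 = 28.8333/5 = 5.7667
  S[B,C] = ((-2.1667)·(0.1667) + (1.8333)·(1.1667) + (2.8333)·(-0.8333) + (-2.1667)·(3.1667) + (-2.1667)·(-2.8333) + (1.8333)·(-0.8333)) / 5 = -2.8333/5 = -0.5667
  S[C,C] = ((0.1667)·(0.1667) + (1.1667)·(1.1667) + (-0.8333)·(-0.8333) + (3.1667)·(3.1667) + (-2.8333)·(-2.8333) + (-0.8333)·(-0.8333)) / 5 = 20.8333/5 = 4.1667

S is symmetric (S[j,i] = S[i,j]). Assembling:

S = [[8.1667, -4.5667, -1.0333],
 [-4.5667, 5.7667, -0.5667],
 [-1.0333, -0.5667, 4.1667]]


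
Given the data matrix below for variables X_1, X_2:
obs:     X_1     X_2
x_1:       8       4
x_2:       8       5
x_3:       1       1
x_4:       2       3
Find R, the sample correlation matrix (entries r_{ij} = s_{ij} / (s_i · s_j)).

Step 1 — column means:
  mean(X_1) = (8 + 8 + 1 + 2) / 4 = 19/4 = 4.75
  mean(X_2) = (4 + 5 + 1 + 3) / 4 = 13/4 = 3.25

Step 2 — sample variances and covariances s[i,j] = (1/(n-1)) · Σ_k (x_{k,i} - mean_i) · (x_{k,j} - mean_j), with n-1 = 3:
  s[X_1,X_1] = ((3.25)·(3.25) + (3.25)·(3.25) + (-3.75)·(-3.75) + (-2.75)·(-2.75)) / 3 = 42.75/3 = 14.25
  s[X_1,X_2] = ((3.25)·(0.75) + (3.25)·(1.75) + (-3.75)·(-2.25) + (-2.75)·(-0.25)) / 3 = 17.25/3 = 5.75
  s[X_2,X_2] = ((0.75)·(0.75) + (1.75)·(1.75) + (-2.25)·(-2.25) + (-0.25)·(-0.25)) / 3 = 8.75/3 = 2.9167
  Sample standard deviations s_i = √(s[i,i]):
  s(X_1) = √(14.25) = 3.7749
  s(X_2) = √(2.9167) = 1.7078

Step 3 — r_{ij} = s_{ij} / (s_i · s_j):
  r[X_1,X_1] = 1 (diagonal).
  r[X_1,X_2] = 5.75 / (3.7749 · 1.7078) = 5.75 / 6.4469 = 0.8919
  r[X_2,X_2] = 1 (diagonal).

R is symmetric with unit diagonal. Assembling:

R = [[1, 0.8919],
 [0.8919, 1]]
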